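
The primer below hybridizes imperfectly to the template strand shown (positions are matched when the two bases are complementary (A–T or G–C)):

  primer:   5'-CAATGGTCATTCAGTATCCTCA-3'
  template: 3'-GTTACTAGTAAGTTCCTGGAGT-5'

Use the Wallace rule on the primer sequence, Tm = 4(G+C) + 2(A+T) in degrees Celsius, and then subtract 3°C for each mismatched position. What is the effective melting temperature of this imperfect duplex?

Primer base counts: A=6, T=7, G=3, C=6 → A+T=13, G+C=9
Perfect-match Tm = 2(13) + 4(9) = 26 + 36 = 62°C
Mismatches (positions where the bases are not complementary): 5 (at positions 6, 14, 15, 16, 17)
Effective Tm = 62 − 5×3 = 62 − 15 = 47°C

47°C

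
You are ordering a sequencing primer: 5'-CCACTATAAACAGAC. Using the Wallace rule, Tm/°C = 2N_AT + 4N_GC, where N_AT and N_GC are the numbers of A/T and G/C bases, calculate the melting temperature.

42°C

Scanning the sequence gives A=7, G=1, T=2, C=5.
A+T = 9, G+C = 6
Tm = 4·6 + 2·9 = 24 + 18 = 42°C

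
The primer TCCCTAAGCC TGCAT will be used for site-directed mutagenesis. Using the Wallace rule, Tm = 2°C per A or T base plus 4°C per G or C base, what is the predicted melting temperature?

Scanning the sequence gives T=4, G=2, A=3, C=6.
A+T = 7, G+C = 8
Tm = 2(7) + 4(8) = 14 + 32 = 46°C

46°C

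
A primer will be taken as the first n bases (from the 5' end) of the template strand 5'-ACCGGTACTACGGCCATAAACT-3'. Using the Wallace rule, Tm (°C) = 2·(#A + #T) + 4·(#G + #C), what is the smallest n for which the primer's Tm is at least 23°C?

n = 8

First 7 bases: ACCGGTA → Tm = 22°C (< 23°C)
First 8 bases: ACCGGTAC → Tm = 26°C (≥ 23°C)
Since every base adds ≥2°C, Tm only increases with n, so the threshold is first crossed at n = 8.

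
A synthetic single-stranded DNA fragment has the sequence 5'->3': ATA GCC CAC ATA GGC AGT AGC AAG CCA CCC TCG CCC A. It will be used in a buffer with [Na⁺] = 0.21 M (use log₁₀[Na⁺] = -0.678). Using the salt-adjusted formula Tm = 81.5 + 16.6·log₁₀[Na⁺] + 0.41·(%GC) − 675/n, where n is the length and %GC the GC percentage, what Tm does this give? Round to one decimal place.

Length n = 37. Base counts: A=11, T=4, G=7, C=15
G+C = 22, so %GC = 22/37 × 100 = 59.459%
Salt term: 16.6 × (-0.678) = -11.255
GC term: 0.41 × 59.459 = 24.378; length term: −675/37 = −18.243
Tm = 81.5 + (-11.255) + 24.378 − 18.243 = 76.38 → 76.4°C

76.4°C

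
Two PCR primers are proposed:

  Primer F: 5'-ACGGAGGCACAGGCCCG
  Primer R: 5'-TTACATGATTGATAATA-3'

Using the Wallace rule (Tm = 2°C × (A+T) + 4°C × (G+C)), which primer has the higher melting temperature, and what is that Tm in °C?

Primer F: A+T=4, G+C=13 → Tm = 2(4)+4(13) = 60°C
Primer R: A+T=14, G+C=3 → Tm = 2(14)+4(3) = 40°C
60°C vs 40°C → primer F is higher.

Primer F, 60°C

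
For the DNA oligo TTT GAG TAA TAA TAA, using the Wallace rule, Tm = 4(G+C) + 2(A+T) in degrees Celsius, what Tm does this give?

34°C

C=0, T=6, G=2, A=7
A+T = 13, G+C = 2
Tm = 2×13 + 4×2 = 34°C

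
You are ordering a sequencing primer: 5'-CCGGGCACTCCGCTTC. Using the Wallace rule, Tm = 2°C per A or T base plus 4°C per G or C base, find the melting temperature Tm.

Counting bases: C=8, T=3, G=4, A=1
A+T = 4, G+C = 12
Tm = 4·12 + 2·4 = 48 + 8 = 56°C

56°C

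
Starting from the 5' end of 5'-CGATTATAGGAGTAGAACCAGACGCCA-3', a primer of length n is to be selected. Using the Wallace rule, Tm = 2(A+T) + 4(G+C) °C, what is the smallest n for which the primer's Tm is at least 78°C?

First 25 bases: CGATTATAGGAGTAGAACCAGACGC → Tm = 74°C (< 78°C)
First 26 bases: CGATTATAGGAGTAGAACCAGACGCC → Tm = 78°C (≥ 78°C)
Since every base adds ≥2°C, Tm only increases with n, so the threshold is first crossed at n = 26.

n = 26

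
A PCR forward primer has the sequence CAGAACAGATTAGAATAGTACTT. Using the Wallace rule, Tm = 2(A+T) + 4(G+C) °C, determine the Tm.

C=3, T=6, G=4, A=10
A+T = 16, G+C = 7
Tm = 2(16) + 4(7) = 32 + 28 = 60°C

60°C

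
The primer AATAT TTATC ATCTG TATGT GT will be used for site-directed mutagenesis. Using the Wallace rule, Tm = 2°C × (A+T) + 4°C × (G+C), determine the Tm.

54°C

Counting bases: C=2, G=3, A=6, T=11
AT pairs contribute 17, GC pairs contribute 5.
Tm = 4·5 + 2·17 = 20 + 34 = 54°C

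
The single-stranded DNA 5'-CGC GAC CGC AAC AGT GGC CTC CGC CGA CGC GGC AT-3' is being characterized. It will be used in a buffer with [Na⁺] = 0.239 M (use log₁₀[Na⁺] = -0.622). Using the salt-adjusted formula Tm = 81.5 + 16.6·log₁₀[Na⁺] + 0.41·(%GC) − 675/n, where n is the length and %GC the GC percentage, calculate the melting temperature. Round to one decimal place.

Length n = 35. G=11, A=6, T=3, C=15
G+C = 26, so %GC = 26/35 × 100 = 74.286%
Salt term: 16.6 × (-0.622) = -10.325
GC term: 0.41 × 74.286 = 30.457; length term: −675/35 = −19.286
Tm = 81.5 + (-10.325) + 30.457 − 19.286 = 82.346 → 82.3°C

82.3°C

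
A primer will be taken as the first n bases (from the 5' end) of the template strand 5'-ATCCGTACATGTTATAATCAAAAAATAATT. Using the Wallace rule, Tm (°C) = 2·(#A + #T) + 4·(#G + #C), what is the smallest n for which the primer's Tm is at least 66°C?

First 26 bases: ATCCGTACATGTTATAATCAAAAAAT → Tm = 64°C (< 66°C)
First 27 bases: ATCCGTACATGTTATAATCAAAAAATA → Tm = 66°C (≥ 66°C)
Since every base adds ≥2°C, Tm only increases with n, so the threshold is first crossed at n = 27.

n = 27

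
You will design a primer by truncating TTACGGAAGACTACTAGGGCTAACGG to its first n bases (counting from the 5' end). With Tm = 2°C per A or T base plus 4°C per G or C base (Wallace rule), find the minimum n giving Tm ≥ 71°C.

First 24 bases: TTACGGAAGACTACTAGGGCTAAC → Tm = 70°C (< 71°C)
First 25 bases: TTACGGAAGACTACTAGGGCTAACG → Tm = 74°C (≥ 71°C)
Since every base adds ≥2°C, Tm only increases with n, so the threshold is first crossed at n = 25.

n = 25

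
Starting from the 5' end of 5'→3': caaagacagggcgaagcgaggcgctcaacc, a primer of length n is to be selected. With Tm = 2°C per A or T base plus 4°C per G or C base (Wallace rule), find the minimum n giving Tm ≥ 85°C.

First 25 bases: CAAAGACAGGGCGAAGCGAGGCGCT → Tm = 82°C (< 85°C)
First 26 bases: CAAAGACAGGGCGAAGCGAGGCGCTC → Tm = 86°C (≥ 85°C)
Each additional base adds 2°C (A/T) or 4°C (G/C), so Tm is non-decreasing in n; n = 26 is the first length to reach 85°C.

n = 26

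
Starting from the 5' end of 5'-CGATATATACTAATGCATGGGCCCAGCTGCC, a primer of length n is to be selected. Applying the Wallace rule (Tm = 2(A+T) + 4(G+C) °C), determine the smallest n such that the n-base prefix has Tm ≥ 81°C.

First 27 bases: CGATATATACTAATGCATGGGCCCAGC → Tm = 80°C (< 81°C)
First 28 bases: CGATATATACTAATGCATGGGCCCAGCT → Tm = 82°C (≥ 81°C)
Each additional base adds 2°C (A/T) or 4°C (G/C), so Tm is non-decreasing in n; n = 28 is the first length to reach 81°C.

n = 28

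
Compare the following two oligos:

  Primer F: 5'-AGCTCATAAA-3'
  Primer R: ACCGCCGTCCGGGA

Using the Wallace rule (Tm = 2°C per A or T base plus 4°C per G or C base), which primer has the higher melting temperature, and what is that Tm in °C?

Primer F: A+T=7, G+C=3 → Tm = 2(7)+4(3) = 26°C
Primer R: A+T=3, G+C=11 → Tm = 2(3)+4(11) = 50°C
26°C vs 50°C → primer R is higher.

Primer R, 50°C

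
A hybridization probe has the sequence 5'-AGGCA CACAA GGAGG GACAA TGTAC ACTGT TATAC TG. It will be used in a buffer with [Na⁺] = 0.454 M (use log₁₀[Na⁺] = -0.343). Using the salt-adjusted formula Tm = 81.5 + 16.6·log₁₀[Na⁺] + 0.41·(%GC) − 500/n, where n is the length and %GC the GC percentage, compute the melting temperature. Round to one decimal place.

81.1°C

Length n = 37. G=10, A=13, C=7, T=7
G+C = 17, so %GC = 17/37 × 100 = 45.946%
Salt term: 16.6 × (-0.343) = -5.694
GC term: 0.41 × 45.946 = 18.838; length term: −500/37 = −13.514
Tm = 81.5 + (-5.694) + 18.838 − 13.514 = 81.13 → 81.1°C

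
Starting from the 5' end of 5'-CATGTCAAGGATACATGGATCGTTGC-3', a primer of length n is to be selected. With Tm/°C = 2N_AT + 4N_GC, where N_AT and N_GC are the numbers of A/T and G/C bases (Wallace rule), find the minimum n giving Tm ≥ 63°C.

n = 22

First 21 bases: CATGTCAAGGATACATGGATC → Tm = 60°C (< 63°C)
First 22 bases: CATGTCAAGGATACATGGATCG → Tm = 64°C (≥ 63°C)
Since every base adds ≥2°C, Tm only increases with n, so the threshold is first crossed at n = 22.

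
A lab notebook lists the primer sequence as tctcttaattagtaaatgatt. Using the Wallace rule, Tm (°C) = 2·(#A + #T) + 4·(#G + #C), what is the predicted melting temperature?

50°C

Counting bases: C=2, A=7, T=10, G=2
A+T = 17, G+C = 4
Tm = 4·4 + 2·17 = 16 + 34 = 50°C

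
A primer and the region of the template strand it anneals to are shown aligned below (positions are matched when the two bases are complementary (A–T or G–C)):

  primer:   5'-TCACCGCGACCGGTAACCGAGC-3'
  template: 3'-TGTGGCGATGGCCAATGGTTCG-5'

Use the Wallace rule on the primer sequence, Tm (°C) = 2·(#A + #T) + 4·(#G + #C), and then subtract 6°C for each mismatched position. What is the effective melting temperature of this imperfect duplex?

50°C

Primer base counts: A=5, T=2, G=6, C=9 → A+T=7, G+C=15
Perfect-match Tm = 2(7) + 4(15) = 14 + 60 = 74°C
Mismatches (positions where the bases are not complementary): 4 (at positions 1, 8, 15, 19)
Effective Tm = 74 − 4×6 = 74 − 24 = 50°C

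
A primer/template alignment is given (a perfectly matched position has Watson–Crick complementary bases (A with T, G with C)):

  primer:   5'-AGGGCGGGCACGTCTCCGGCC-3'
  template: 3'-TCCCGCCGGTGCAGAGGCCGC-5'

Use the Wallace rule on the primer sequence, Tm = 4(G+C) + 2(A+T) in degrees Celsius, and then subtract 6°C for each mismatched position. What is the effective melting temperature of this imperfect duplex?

64°C

Primer base counts: A=2, T=2, G=9, C=8 → A+T=4, G+C=17
Perfect-match Tm = 2(4) + 4(17) = 8 + 68 = 76°C
Mismatches (positions where the bases are not complementary): 2 (at positions 8, 21)
Effective Tm = 76 − 2×6 = 76 − 12 = 64°C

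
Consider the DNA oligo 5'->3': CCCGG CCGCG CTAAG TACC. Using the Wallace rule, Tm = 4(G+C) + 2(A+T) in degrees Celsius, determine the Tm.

Base counts: T=2, A=3, G=5, C=9
So N_AT = 5 and N_GC = 14.
Tm = 2(5) + 4(14) = 10 + 56 = 66°C

66°C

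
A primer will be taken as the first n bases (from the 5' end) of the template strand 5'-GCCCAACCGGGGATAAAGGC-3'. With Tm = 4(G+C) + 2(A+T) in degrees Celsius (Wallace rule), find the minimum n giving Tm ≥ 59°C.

n = 19

First 18 bases: GCCCAACCGGGGATAAAG → Tm = 58°C (< 59°C)
First 19 bases: GCCCAACCGGGGATAAAGG → Tm = 62°C (≥ 59°C)
Since every base adds ≥2°C, Tm only increases with n, so the threshold is first crossed at n = 19.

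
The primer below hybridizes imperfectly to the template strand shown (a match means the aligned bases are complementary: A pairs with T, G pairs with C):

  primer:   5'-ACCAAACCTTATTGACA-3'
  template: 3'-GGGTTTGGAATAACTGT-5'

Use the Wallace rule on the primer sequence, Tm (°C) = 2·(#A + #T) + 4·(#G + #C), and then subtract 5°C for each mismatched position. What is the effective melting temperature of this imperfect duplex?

Primer base counts: A=7, T=4, G=1, C=5 → A+T=11, G+C=6
Perfect-match Tm = 2(11) + 4(6) = 22 + 24 = 46°C
Mismatches (positions where the bases are not complementary): 1 (at position 1)
Effective Tm = 46 − 1×5 = 46 − 5 = 41°C

41°C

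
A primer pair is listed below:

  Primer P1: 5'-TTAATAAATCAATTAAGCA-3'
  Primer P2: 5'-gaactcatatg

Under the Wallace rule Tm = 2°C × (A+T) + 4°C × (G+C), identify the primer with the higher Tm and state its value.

Primer P1: A+T=16, G+C=3 → Tm = 2(16)+4(3) = 44°C
Primer P2: A+T=7, G+C=4 → Tm = 2(7)+4(4) = 30°C
44°C vs 30°C → primer P1 is higher.

Primer P1, 44°C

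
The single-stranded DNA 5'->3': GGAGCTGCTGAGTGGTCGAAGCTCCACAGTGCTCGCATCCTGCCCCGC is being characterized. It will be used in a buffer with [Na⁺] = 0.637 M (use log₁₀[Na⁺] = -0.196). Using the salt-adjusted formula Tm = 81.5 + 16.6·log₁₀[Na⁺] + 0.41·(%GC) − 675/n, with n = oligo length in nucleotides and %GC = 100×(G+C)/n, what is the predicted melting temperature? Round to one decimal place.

91.5°C

Length n = 48. Counting bases: C=17, T=9, A=7, G=15
G+C = 32, so %GC = 32/48 × 100 = 66.667%
Salt term: 16.6 × (-0.196) = -3.254
GC term: 0.41 × 66.667 = 27.333; length term: −675/48 = −14.062
Tm = 81.5 + (-3.254) + 27.333 − 14.062 = 91.517 → 91.5°C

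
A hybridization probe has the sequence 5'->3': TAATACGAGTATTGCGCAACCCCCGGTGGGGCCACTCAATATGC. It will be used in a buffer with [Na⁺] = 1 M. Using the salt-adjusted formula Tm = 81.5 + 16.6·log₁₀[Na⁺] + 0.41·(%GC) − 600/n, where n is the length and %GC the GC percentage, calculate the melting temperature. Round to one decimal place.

90.2°C

Length n = 44. Scanning the sequence gives T=9, A=11, G=11, C=13.
G+C = 24, so %GC = 24/44 × 100 = 54.545%
Salt term: 16.6 × (0) = 0
GC term: 0.41 × 54.545 = 22.363; length term: −600/44 = −13.636
Tm = 81.5 + (0) + 22.363 − 13.636 = 90.227 → 90.2°C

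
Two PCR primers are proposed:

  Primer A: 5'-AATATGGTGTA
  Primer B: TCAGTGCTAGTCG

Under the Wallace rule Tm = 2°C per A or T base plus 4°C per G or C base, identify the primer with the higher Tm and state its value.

Primer B, 40°C

Primer A: A+T=8, G+C=3 → Tm = 2(8)+4(3) = 28°C
Primer B: A+T=6, G+C=7 → Tm = 2(6)+4(7) = 40°C
28°C vs 40°C → primer B is higher.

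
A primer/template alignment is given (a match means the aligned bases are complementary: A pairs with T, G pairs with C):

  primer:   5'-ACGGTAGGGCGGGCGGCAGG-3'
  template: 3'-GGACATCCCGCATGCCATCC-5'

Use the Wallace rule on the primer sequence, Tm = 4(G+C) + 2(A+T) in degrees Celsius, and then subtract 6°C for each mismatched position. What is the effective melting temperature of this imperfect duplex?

42°C

Primer base counts: A=3, T=1, G=12, C=4 → A+T=4, G+C=16
Perfect-match Tm = 2(4) + 4(16) = 8 + 64 = 72°C
Mismatches (positions where the bases are not complementary): 5 (at positions 1, 3, 12, 13, 17)
Effective Tm = 72 − 5×6 = 72 − 30 = 42°C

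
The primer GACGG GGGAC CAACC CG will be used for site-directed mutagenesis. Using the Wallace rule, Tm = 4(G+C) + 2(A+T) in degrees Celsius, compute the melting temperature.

A=4, C=6, G=7, T=0
So N_AT = 4 and N_GC = 13.
Tm = 2(4) + 4(13) = 8 + 52 = 60°C

60°C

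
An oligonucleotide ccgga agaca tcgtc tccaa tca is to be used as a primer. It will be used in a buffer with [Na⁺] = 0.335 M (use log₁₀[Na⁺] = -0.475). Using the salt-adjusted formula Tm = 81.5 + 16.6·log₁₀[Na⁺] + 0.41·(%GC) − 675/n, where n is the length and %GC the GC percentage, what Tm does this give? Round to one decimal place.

65.7°C

Length n = 23. Scanning the sequence gives G=4, C=8, A=7, T=4.
G+C = 12, so %GC = 12/23 × 100 = 52.174%
Salt term: 16.6 × (-0.475) = -7.885
GC term: 0.41 × 52.174 = 21.391; length term: −675/23 = −29.348
Tm = 81.5 + (-7.885) + 21.391 − 29.348 = 65.658 → 65.7°C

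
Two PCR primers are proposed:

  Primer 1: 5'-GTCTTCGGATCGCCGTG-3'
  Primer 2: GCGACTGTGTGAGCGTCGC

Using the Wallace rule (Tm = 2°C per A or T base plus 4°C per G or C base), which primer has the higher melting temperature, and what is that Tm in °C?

Primer 2, 64°C

Primer 1: A+T=6, G+C=11 → Tm = 2(6)+4(11) = 56°C
Primer 2: A+T=6, G+C=13 → Tm = 2(6)+4(13) = 64°C
56°C vs 64°C → primer 2 is higher.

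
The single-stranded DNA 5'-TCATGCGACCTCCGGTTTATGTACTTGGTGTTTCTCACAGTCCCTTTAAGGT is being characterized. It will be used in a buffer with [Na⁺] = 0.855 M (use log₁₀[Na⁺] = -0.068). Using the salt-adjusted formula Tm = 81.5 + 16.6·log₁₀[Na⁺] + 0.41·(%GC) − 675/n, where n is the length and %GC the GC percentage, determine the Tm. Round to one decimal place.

Length n = 52. Base counts: C=13, G=11, T=20, A=8
G+C = 24, so %GC = 24/52 × 100 = 46.154%
Salt term: 16.6 × (-0.068) = -1.129
GC term: 0.41 × 46.154 = 18.923; length term: −675/52 = −12.981
Tm = 81.5 + (-1.129) + 18.923 − 12.981 = 86.313 → 86.3°C

86.3°C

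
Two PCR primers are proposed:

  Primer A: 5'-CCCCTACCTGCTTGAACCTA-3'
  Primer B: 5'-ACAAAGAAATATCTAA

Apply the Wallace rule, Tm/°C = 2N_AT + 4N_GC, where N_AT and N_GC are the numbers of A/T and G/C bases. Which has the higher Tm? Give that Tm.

Primer A, 62°C

Primer A: A+T=9, G+C=11 → Tm = 2(9)+4(11) = 62°C
Primer B: A+T=13, G+C=3 → Tm = 2(13)+4(3) = 38°C
62°C vs 38°C → primer A is higher.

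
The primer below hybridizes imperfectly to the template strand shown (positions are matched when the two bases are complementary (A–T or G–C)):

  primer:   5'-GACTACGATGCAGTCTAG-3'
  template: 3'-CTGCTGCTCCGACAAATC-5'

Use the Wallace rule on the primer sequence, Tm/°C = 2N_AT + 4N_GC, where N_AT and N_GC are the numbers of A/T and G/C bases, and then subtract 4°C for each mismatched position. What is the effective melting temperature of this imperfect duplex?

Primer base counts: A=5, T=4, G=5, C=4 → A+T=9, G+C=9
Perfect-match Tm = 2(9) + 4(9) = 18 + 36 = 54°C
Mismatches (positions where the bases are not complementary): 4 (at positions 4, 9, 12, 15)
Effective Tm = 54 − 4×4 = 54 − 16 = 38°C

38°C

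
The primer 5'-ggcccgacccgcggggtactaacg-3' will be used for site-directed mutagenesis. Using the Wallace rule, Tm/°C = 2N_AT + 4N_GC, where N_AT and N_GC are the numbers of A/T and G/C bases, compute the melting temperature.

Counting bases: T=2, G=9, A=4, C=9
So N_AT = 6 and N_GC = 18.
Tm = 2(6) + 4(18) = 12 + 72 = 84°C

84°C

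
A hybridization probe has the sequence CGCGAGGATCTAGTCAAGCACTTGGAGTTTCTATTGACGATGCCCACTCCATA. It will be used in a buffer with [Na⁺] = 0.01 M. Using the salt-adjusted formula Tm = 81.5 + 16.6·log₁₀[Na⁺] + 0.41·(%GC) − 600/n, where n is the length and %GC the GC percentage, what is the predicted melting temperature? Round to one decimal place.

57.1°C

Length n = 53. Scanning the sequence gives T=14, C=14, G=12, A=13.
G+C = 26, so %GC = 26/53 × 100 = 49.057%
Salt term: 16.6 × (-2) = -33.2
GC term: 0.41 × 49.057 = 20.113; length term: −600/53 = −11.321
Tm = 81.5 + (-33.2) + 20.113 − 11.321 = 57.092 → 57.1°C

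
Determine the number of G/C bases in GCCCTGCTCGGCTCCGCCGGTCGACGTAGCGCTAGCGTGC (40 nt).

Scanning the sequence gives T=7, G=14, A=3, C=16.
G+C = 14 + 16 = 30

30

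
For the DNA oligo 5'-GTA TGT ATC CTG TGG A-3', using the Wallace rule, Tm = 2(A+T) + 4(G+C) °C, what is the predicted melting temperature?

Counting bases: A=3, G=5, C=2, T=6
So N_AT = 9 and N_GC = 7.
Tm = 4·7 + 2·9 = 28 + 18 = 46°C

46°C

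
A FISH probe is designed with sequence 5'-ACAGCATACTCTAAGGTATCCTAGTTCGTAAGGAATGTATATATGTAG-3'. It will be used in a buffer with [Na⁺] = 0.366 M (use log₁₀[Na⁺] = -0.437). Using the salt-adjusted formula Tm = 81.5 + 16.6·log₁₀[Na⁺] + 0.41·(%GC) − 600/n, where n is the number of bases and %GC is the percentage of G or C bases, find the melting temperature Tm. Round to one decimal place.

76.3°C

Length n = 48. Counting bases: C=7, T=15, G=10, A=16
G+C = 17, so %GC = 17/48 × 100 = 35.417%
Salt term: 16.6 × (-0.437) = -7.254
GC term: 0.41 × 35.417 = 14.521; length term: −600/48 = −12.5
Tm = 81.5 + (-7.254) + 14.521 − 12.5 = 76.267 → 76.3°C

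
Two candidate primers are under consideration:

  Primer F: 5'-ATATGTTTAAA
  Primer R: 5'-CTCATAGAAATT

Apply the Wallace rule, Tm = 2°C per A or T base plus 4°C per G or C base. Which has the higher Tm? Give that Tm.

Primer F: A+T=10, G+C=1 → Tm = 2(10)+4(1) = 24°C
Primer R: A+T=9, G+C=3 → Tm = 2(9)+4(3) = 30°C
24°C vs 30°C → primer R is higher.

Primer R, 30°C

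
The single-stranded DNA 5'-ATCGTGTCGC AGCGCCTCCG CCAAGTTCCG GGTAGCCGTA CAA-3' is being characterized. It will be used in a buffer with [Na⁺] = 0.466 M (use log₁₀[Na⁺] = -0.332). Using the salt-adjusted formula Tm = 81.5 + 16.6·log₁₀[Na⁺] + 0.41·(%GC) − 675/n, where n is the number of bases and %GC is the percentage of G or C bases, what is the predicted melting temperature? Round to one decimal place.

86.0°C

Length n = 43. Counting bases: G=12, A=8, T=8, C=15
G+C = 27, so %GC = 27/43 × 100 = 62.791%
Salt term: 16.6 × (-0.332) = -5.511
GC term: 0.41 × 62.791 = 25.744; length term: −675/43 = −15.698
Tm = 81.5 + (-5.511) + 25.744 − 15.698 = 86.035 → 86.0°C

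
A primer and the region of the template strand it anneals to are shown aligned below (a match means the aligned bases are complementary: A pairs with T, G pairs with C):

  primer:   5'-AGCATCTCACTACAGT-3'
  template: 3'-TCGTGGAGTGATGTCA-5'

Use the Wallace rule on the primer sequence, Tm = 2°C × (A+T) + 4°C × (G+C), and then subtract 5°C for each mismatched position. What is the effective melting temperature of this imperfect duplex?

41°C

Primer base counts: A=5, T=4, G=2, C=5 → A+T=9, G+C=7
Perfect-match Tm = 2(9) + 4(7) = 18 + 28 = 46°C
Mismatches (positions where the bases are not complementary): 1 (at position 5)
Effective Tm = 46 − 1×5 = 46 − 5 = 41°C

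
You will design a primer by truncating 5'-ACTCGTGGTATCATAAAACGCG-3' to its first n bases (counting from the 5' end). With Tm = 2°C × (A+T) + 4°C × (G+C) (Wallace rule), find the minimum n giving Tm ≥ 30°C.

First 9 bases: ACTCGTGGT → Tm = 28°C (< 30°C)
First 10 bases: ACTCGTGGTA → Tm = 30°C (≥ 30°C)
Each additional base adds 2°C (A/T) or 4°C (G/C), so Tm is non-decreasing in n; n = 10 is the first length to reach 30°C.

n = 10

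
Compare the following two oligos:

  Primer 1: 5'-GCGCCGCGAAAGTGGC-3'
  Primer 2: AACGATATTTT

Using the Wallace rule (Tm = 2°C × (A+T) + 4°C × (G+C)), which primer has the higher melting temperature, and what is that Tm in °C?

Primer 1: A+T=4, G+C=12 → Tm = 2(4)+4(12) = 56°C
Primer 2: A+T=9, G+C=2 → Tm = 2(9)+4(2) = 26°C
56°C vs 26°C → primer 1 is higher.

Primer 1, 56°C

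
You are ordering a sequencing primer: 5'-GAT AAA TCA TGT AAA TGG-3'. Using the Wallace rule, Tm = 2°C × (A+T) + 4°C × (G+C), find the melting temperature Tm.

46°C

Counting bases: T=5, G=4, A=8, C=1
AT pairs contribute 13, GC pairs contribute 5.
Tm = 2×13 + 4×5 = 46°C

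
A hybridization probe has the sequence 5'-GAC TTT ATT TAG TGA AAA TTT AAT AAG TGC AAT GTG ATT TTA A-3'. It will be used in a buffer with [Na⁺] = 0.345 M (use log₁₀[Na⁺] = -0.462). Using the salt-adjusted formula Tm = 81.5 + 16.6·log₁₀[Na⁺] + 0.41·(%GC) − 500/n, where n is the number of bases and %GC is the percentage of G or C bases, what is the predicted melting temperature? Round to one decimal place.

Length n = 43. G=7, C=2, A=16, T=18
G+C = 9, so %GC = 9/43 × 100 = 20.93%
Salt term: 16.6 × (-0.462) = -7.669
GC term: 0.41 × 20.93 = 8.581; length term: −500/43 = −11.628
Tm = 81.5 + (-7.669) + 8.581 − 11.628 = 70.784 → 70.8°C

70.8°C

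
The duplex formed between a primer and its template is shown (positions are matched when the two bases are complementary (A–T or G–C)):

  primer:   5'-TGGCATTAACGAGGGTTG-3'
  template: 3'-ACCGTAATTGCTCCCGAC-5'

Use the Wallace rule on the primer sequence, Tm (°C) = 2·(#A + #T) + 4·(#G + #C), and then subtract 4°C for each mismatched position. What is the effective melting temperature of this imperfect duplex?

50°C

Primer base counts: A=4, T=5, G=7, C=2 → A+T=9, G+C=9
Perfect-match Tm = 2(9) + 4(9) = 18 + 36 = 54°C
Mismatches (positions where the bases are not complementary): 1 (at position 16)
Effective Tm = 54 − 1×4 = 54 − 4 = 50°C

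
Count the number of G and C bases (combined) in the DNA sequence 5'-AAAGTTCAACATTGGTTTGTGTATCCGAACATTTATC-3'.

Scanning the sequence gives C=6, A=11, G=6, T=14.
G+C = 6 + 6 = 12

12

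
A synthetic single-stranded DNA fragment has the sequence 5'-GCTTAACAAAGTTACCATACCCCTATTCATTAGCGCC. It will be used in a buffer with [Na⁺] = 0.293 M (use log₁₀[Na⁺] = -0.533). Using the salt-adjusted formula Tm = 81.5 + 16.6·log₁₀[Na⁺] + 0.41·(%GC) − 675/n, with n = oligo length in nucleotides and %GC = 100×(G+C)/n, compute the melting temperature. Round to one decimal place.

Length n = 37. Base counts: A=11, T=10, C=12, G=4
G+C = 16, so %GC = 16/37 × 100 = 43.243%
Salt term: 16.6 × (-0.533) = -8.848
GC term: 0.41 × 43.243 = 17.73; length term: −675/37 = −18.243
Tm = 81.5 + (-8.848) + 17.73 − 18.243 = 72.139 → 72.1°C

72.1°C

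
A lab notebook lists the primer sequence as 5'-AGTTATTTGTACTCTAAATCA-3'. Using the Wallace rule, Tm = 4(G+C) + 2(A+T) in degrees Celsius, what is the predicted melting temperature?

52°C

Base counts: G=2, A=7, T=9, C=3
A+T = 16, G+C = 5
Tm = 4·5 + 2·16 = 20 + 32 = 52°C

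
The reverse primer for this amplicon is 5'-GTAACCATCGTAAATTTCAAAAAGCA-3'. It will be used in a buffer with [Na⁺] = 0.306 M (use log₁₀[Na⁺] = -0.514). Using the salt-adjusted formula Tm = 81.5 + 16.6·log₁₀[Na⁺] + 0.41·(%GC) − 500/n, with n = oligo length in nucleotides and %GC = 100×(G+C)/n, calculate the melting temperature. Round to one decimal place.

Length n = 26. A=12, G=3, C=5, T=6
G+C = 8, so %GC = 8/26 × 100 = 30.769%
Salt term: 16.6 × (-0.514) = -8.532
GC term: 0.41 × 30.769 = 12.615; length term: −500/26 = −19.231
Tm = 81.5 + (-8.532) + 12.615 − 19.231 = 66.352 → 66.4°C

66.4°C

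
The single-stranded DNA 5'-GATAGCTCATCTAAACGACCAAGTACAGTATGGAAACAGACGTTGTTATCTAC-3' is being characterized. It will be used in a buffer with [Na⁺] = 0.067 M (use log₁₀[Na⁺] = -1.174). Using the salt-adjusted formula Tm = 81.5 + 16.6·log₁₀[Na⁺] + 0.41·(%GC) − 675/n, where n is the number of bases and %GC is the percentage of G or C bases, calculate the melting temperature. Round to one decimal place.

Length n = 53. T=13, A=19, G=10, C=11
G+C = 21, so %GC = 21/53 × 100 = 39.623%
Salt term: 16.6 × (-1.174) = -19.488
GC term: 0.41 × 39.623 = 16.245; length term: −675/53 = −12.736
Tm = 81.5 + (-19.488) + 16.245 − 12.736 = 65.521 → 65.5°C

65.5°C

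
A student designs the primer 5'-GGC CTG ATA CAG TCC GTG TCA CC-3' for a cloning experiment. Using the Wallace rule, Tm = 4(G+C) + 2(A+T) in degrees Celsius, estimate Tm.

74°C

Scanning the sequence gives A=4, C=8, T=5, G=6.
A+T = 9, G+C = 14
Tm = 4·14 + 2·9 = 56 + 18 = 74°C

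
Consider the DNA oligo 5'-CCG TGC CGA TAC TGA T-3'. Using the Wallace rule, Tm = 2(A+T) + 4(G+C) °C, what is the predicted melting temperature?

50°C

Counting bases: C=5, A=3, G=4, T=4
AT pairs contribute 7, GC pairs contribute 9.
Tm = 4·9 + 2·7 = 36 + 14 = 50°C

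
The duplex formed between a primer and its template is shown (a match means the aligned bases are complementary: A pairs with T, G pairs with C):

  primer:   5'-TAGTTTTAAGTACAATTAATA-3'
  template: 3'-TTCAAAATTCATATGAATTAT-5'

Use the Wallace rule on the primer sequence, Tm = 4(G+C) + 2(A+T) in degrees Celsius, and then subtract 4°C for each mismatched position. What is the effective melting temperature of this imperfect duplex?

36°C

Primer base counts: A=9, T=9, G=2, C=1 → A+T=18, G+C=3
Perfect-match Tm = 2(18) + 4(3) = 36 + 12 = 48°C
Mismatches (positions where the bases are not complementary): 3 (at positions 1, 13, 15)
Effective Tm = 48 − 3×4 = 48 − 12 = 36°C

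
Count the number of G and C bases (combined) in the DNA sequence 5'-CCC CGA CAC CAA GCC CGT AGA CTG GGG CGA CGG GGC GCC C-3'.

31

A=7, G=14, C=17, T=2
G+C = 14 + 17 = 31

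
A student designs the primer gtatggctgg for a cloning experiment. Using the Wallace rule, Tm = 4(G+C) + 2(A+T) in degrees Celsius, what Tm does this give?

Scanning the sequence gives G=5, T=3, A=1, C=1.
So N_AT = 4 and N_GC = 6.
Tm = 4·6 + 2·4 = 24 + 8 = 32°C

32°C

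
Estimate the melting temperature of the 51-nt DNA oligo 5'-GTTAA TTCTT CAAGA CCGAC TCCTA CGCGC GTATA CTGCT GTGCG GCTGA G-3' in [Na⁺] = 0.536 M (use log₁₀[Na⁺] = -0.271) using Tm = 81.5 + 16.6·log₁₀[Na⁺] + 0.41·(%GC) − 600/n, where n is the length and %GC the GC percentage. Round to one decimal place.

86.9°C

Length n = 51. Scanning the sequence gives A=10, C=14, G=13, T=14.
G+C = 27, so %GC = 27/51 × 100 = 52.941%
Salt term: 16.6 × (-0.271) = -4.499
GC term: 0.41 × 52.941 = 21.706; length term: −600/51 = −11.765
Tm = 81.5 + (-4.499) + 21.706 − 11.765 = 86.942 → 86.9°C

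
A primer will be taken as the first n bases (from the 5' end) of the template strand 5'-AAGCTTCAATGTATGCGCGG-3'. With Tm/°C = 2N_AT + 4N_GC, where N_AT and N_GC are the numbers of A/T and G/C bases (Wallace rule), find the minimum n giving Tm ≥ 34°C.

n = 13

First 12 bases: AAGCTTCAATGT → Tm = 32°C (< 34°C)
First 13 bases: AAGCTTCAATGTA → Tm = 34°C (≥ 34°C)
Since every base adds ≥2°C, Tm only increases with n, so the threshold is first crossed at n = 13.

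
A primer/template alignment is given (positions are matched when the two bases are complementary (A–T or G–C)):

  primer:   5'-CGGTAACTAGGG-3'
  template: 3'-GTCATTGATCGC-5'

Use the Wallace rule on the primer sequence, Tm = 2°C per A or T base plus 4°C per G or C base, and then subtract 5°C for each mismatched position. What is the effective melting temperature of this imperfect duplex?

28°C

Primer base counts: A=3, T=2, G=5, C=2 → A+T=5, G+C=7
Perfect-match Tm = 2(5) + 4(7) = 10 + 28 = 38°C
Mismatches (positions where the bases are not complementary): 2 (at positions 2, 11)
Effective Tm = 38 − 2×5 = 38 − 10 = 28°C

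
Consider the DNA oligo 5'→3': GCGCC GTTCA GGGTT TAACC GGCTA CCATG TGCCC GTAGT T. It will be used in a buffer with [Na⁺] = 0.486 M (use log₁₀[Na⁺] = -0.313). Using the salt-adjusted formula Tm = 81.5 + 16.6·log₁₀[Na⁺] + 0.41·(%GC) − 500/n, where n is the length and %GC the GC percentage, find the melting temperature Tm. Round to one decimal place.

Length n = 41. A=6, T=11, C=12, G=12
G+C = 24, so %GC = 24/41 × 100 = 58.537%
Salt term: 16.6 × (-0.313) = -5.196
GC term: 0.41 × 58.537 = 24; length term: −500/41 = −12.195
Tm = 81.5 + (-5.196) + 24 − 12.195 = 88.109 → 88.1°C

88.1°C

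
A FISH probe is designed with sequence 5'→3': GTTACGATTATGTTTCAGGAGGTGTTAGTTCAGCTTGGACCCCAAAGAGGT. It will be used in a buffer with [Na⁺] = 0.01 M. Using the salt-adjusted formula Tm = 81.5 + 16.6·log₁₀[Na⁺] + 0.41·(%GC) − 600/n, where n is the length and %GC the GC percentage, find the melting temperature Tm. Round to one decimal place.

55.0°C

Length n = 51. Scanning the sequence gives A=12, C=8, G=15, T=16.
G+C = 23, so %GC = 23/51 × 100 = 45.098%
Salt term: 16.6 × (-2) = -33.2
GC term: 0.41 × 45.098 = 18.49; length term: −600/51 = −11.765
Tm = 81.5 + (-33.2) + 18.49 − 11.765 = 55.025 → 55.0°C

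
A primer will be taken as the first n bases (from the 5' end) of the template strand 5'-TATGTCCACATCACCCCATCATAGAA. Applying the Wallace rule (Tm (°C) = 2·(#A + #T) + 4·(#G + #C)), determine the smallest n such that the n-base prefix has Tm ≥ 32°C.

n = 12

First 11 bases: TATGTCCACAT → Tm = 30°C (< 32°C)
First 12 bases: TATGTCCACATC → Tm = 34°C (≥ 32°C)
Since every base adds ≥2°C, Tm only increases with n, so the threshold is first crossed at n = 12.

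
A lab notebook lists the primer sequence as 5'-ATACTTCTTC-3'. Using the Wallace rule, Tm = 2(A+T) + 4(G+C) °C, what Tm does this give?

26°C

A=2, C=3, T=5, G=0
So N_AT = 7 and N_GC = 3.
Tm = 2(7) + 4(3) = 14 + 12 = 26°C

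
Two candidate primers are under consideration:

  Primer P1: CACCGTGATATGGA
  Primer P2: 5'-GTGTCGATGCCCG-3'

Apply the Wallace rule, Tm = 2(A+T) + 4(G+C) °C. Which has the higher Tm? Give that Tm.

Primer P2, 44°C

Primer P1: A+T=7, G+C=7 → Tm = 2(7)+4(7) = 42°C
Primer P2: A+T=4, G+C=9 → Tm = 2(4)+4(9) = 44°C
42°C vs 44°C → primer P2 is higher.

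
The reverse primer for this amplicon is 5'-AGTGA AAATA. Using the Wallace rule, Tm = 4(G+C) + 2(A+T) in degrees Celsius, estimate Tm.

24°C

Counting bases: T=2, A=6, C=0, G=2
A+T = 8, G+C = 2
Tm = 4·2 + 2·8 = 8 + 16 = 24°C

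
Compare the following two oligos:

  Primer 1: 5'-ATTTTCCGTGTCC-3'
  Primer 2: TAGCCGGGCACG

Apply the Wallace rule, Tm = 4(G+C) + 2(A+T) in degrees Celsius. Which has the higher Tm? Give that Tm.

Primer 1: A+T=7, G+C=6 → Tm = 2(7)+4(6) = 38°C
Primer 2: A+T=3, G+C=9 → Tm = 2(3)+4(9) = 42°C
38°C vs 42°C → primer 2 is higher.

Primer 2, 42°C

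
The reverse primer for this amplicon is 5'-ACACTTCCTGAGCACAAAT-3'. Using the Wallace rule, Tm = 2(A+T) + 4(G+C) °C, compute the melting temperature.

54°C

Counting bases: A=7, C=6, G=2, T=4
A+T = 11, G+C = 8
Tm = 4·8 + 2·11 = 32 + 22 = 54°C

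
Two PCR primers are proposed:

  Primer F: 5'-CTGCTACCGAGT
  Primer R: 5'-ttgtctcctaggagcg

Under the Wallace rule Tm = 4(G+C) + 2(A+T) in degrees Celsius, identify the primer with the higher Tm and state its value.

Primer R, 50°C

Primer F: A+T=5, G+C=7 → Tm = 2(5)+4(7) = 38°C
Primer R: A+T=7, G+C=9 → Tm = 2(7)+4(9) = 50°C
38°C vs 50°C → primer R is higher.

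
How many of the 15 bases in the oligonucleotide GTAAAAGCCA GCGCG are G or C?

Scanning the sequence gives C=4, A=5, G=5, T=1.
G+C = 5 + 4 = 9

9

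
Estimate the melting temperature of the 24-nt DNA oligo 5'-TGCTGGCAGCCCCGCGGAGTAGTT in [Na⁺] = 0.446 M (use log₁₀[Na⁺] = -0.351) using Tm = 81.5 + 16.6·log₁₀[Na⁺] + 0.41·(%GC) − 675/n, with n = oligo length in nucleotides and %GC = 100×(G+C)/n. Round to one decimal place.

Length n = 24. Base counts: A=3, C=7, G=9, T=5
G+C = 16, so %GC = 16/24 × 100 = 66.667%
Salt term: 16.6 × (-0.351) = -5.827
GC term: 0.41 × 66.667 = 27.333; length term: −675/24 = −28.125
Tm = 81.5 + (-5.827) + 27.333 − 28.125 = 74.881 → 74.9°C

74.9°C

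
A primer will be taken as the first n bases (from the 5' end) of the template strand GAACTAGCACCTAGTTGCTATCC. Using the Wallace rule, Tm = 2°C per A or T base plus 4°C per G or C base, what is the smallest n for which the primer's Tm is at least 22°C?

n = 8

First 7 bases: GAACTAG → Tm = 20°C (< 22°C)
First 8 bases: GAACTAGC → Tm = 24°C (≥ 22°C)
Each additional base adds 2°C (A/T) or 4°C (G/C), so Tm is non-decreasing in n; n = 8 is the first length to reach 22°C.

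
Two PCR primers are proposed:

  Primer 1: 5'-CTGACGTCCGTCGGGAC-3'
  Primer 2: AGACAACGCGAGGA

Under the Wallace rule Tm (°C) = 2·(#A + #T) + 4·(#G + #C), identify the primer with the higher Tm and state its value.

Primer 1, 58°C

Primer 1: A+T=5, G+C=12 → Tm = 2(5)+4(12) = 58°C
Primer 2: A+T=6, G+C=8 → Tm = 2(6)+4(8) = 44°C
58°C vs 44°C → primer 1 is higher.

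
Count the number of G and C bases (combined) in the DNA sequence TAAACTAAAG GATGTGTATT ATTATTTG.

Scanning the sequence gives C=1, T=12, A=10, G=5.
Total G or C: 5 + 1 = 6

6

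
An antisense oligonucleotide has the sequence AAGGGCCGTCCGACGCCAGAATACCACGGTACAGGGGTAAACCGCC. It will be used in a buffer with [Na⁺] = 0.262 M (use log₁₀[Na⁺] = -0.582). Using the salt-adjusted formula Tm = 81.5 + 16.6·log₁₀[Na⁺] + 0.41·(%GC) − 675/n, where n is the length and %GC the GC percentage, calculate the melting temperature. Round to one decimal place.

83.0°C

Length n = 46. G=14, A=13, T=4, C=15
G+C = 29, so %GC = 29/46 × 100 = 63.043%
Salt term: 16.6 × (-0.582) = -9.661
GC term: 0.41 × 63.043 = 25.848; length term: −675/46 = −14.674
Tm = 81.5 + (-9.661) + 25.848 − 14.674 = 83.013 → 83.0°C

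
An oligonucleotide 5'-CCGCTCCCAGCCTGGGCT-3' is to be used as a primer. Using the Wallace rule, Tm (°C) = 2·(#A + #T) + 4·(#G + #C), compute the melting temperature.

64°C

Base counts: C=9, A=1, T=3, G=5
AT pairs contribute 4, GC pairs contribute 14.
Tm = 4·14 + 2·4 = 56 + 8 = 64°C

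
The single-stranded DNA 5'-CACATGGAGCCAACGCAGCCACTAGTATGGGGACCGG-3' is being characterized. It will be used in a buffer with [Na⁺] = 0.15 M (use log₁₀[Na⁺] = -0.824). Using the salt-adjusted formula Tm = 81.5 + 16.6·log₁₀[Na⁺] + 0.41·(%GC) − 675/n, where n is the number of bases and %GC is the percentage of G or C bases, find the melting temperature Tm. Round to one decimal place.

Length n = 37. A=10, T=4, C=11, G=12
G+C = 23, so %GC = 23/37 × 100 = 62.162%
Salt term: 16.6 × (-0.824) = -13.678
GC term: 0.41 × 62.162 = 25.486; length term: −675/37 = −18.243
Tm = 81.5 + (-13.678) + 25.486 − 18.243 = 75.065 → 75.1°C

75.1°C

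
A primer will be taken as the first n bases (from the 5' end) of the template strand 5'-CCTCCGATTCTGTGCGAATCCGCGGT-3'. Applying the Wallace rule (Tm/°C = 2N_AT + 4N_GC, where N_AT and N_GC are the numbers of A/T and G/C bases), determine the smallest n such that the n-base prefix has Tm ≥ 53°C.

n = 17

First 16 bases: CCTCCGATTCTGTGCG → Tm = 52°C (< 53°C)
First 17 bases: CCTCCGATTCTGTGCGA → Tm = 54°C (≥ 53°C)
Each additional base adds 2°C (A/T) or 4°C (G/C), so Tm is non-decreasing in n; n = 17 is the first length to reach 53°C.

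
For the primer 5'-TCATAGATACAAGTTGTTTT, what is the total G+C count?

Base counts: A=6, G=3, T=9, C=2
Total G or C: 3 + 2 = 5

5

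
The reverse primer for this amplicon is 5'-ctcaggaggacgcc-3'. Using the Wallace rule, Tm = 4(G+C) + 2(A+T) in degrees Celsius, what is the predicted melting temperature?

Counting bases: G=5, C=5, T=1, A=3
AT pairs contribute 4, GC pairs contribute 10.
Tm = 4·10 + 2·4 = 40 + 8 = 48°C

48°C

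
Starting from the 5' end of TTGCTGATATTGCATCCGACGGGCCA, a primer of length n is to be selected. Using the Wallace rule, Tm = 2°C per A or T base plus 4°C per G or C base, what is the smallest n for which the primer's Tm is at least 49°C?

n = 18

First 17 bases: TTGCTGATATTGCATCC → Tm = 48°C (< 49°C)
First 18 bases: TTGCTGATATTGCATCCG → Tm = 52°C (≥ 49°C)
Since every base adds ≥2°C, Tm only increases with n, so the threshold is first crossed at n = 18.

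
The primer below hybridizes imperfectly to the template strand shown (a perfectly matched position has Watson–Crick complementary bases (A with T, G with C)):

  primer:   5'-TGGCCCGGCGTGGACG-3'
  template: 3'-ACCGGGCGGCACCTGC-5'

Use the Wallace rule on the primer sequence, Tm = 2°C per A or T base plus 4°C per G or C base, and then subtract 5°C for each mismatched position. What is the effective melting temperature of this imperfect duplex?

53°C

Primer base counts: A=1, T=2, G=8, C=5 → A+T=3, G+C=13
Perfect-match Tm = 2(3) + 4(13) = 6 + 52 = 58°C
Mismatches (positions where the bases are not complementary): 1 (at position 8)
Effective Tm = 58 − 1×5 = 58 − 5 = 53°C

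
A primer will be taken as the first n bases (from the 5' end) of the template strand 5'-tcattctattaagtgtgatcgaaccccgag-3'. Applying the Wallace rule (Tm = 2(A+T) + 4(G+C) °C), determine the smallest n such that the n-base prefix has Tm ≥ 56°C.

First 20 bases: TCATTCTATTAAGTGTGATC → Tm = 52°C (< 56°C)
First 21 bases: TCATTCTATTAAGTGTGATCG → Tm = 56°C (≥ 56°C)
Since every base adds ≥2°C, Tm only increases with n, so the threshold is first crossed at n = 21.

n = 21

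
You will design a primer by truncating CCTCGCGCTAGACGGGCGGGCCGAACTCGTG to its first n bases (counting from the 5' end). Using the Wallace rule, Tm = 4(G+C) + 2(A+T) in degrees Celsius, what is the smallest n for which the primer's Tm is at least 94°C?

First 26 bases: CCTCGCGCTAGACGGGCGGGCCGAAC → Tm = 92°C (< 94°C)
First 27 bases: CCTCGCGCTAGACGGGCGGGCCGAACT → Tm = 94°C (≥ 94°C)
Since every base adds ≥2°C, Tm only increases with n, so the threshold is first crossed at n = 27.

n = 27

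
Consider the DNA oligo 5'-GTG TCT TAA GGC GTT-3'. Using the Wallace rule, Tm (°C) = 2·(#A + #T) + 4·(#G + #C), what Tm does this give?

44°C

Counting bases: G=5, C=2, A=2, T=6
So N_AT = 8 and N_GC = 7.
Tm = 2(8) + 4(7) = 16 + 28 = 44°C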